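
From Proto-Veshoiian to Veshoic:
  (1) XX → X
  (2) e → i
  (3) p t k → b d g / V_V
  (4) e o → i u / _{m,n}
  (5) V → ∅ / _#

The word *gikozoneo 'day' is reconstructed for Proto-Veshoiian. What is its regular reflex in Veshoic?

Veshoic: start from *gikozoneo.
  rule 1: no change — gikozoneo
  rule 2 (vowel merger): gikozoneo → gikozonio
  rule 3 (intervocalic voicing): gikozonio → gigozonio
  rule 4 (pre-nasal raising): gigozonio → gigozunio
  rule 5 (apocope): gigozunio → gigozuni
  ⇒ Veshoic gigozuni

gigozuni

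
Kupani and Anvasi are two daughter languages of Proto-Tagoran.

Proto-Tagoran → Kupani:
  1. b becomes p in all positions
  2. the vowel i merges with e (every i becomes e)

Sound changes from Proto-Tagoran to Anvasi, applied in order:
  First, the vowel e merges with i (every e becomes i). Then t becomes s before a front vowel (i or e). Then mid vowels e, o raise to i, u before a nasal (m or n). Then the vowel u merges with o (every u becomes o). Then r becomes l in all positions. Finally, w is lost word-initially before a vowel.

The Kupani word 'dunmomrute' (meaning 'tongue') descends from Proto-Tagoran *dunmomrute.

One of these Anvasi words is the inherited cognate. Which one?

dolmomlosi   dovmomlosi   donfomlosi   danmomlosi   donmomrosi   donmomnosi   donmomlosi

donmomlosi

Anvasi: *dunmomrute > dunmomruti > dunmomrusi > dunmumrusi > donmomrosi > donmomlosi  (by vowel merger, palatalisation, pre-nasal raising, vowel merger, unconditioned shift)
Only 'donmomlosi' matches the regular Anvasi development of *dunmomrute.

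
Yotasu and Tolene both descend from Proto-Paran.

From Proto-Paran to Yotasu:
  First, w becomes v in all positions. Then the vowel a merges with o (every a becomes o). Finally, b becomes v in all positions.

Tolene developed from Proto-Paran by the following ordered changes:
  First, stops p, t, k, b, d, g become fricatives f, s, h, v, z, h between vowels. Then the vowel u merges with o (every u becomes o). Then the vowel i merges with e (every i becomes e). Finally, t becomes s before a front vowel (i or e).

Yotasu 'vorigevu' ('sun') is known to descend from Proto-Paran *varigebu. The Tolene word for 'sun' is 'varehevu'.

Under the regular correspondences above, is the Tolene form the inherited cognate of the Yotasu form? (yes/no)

no

Derive the expected Tolene reflex of *varigebu:
Tolene: *varigebu
  varigebu → varihevu   [intervocalic lenition]
  varihevu → varihevo   [vowel merger]
  varihevo → varehevo   [vowel merger]
  varehevo (rule 4 does not apply)
  giving Tolene varehevo.
The regular Tolene reflex would be 'varehevo', but the attested form is 'varehevu'. The correspondence is irregular, so they are not cognates (the Tolene form has a different source).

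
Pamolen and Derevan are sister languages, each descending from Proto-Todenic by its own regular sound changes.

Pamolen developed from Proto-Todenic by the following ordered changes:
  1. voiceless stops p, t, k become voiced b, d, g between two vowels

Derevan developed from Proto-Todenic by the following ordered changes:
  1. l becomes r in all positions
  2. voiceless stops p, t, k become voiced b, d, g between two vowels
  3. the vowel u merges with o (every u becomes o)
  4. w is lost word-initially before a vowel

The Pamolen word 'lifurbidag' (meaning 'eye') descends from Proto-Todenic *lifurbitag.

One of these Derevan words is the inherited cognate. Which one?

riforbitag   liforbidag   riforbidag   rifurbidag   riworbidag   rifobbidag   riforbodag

Derevan: start from *lifurbitag.
  rule 1 (unconditioned shift): lifurbitag → rifurbitag
  rule 2 (intervocalic voicing): rifurbitag → rifurbidag
  rule 3 (vowel merger): rifurbidag → riforbidag
  rule 4: no change — riforbidag
  ⇒ Derevan riforbidag
Only 'riforbidag' matches the regular Derevan development of *lifurbitag.

riforbidag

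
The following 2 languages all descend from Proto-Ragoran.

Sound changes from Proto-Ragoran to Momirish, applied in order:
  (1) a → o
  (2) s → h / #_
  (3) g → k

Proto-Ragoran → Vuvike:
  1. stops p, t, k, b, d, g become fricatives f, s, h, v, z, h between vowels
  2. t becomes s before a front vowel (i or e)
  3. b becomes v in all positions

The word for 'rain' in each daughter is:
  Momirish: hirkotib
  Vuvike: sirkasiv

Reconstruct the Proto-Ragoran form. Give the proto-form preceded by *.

Position 8: Momirish has b, Vuvike has v. Momirish preserves b here (none of its changes turn any other segment into b), so the proto-segment is *b.
Position 6: Momirish has t, Vuvike has s. Momirish preserves t here (none of its changes turn any other segment into t), so the proto-segment is *t.
Position 1: Momirish has h, Vuvike has s. Taking the neighbouring segments as reconstructed: Momirish h could go back to *s or *h; Vuvike s could go back to *t or *s — the one source consistent with every daughter is *s.
This points to *sirkatib. Verify forward in each daughter:
Momirish: *sirkatib > sirkotib > hirkotib  (by vowel merger, debuccalisation)
Vuvike: *sirkatib > sirkasib > sirkasiv  (by intervocalic lenition, unconditioned shift)
Only *sirkatib yields all of Momirish hirkotib, Vuvike sirkasiv.

*sirkatib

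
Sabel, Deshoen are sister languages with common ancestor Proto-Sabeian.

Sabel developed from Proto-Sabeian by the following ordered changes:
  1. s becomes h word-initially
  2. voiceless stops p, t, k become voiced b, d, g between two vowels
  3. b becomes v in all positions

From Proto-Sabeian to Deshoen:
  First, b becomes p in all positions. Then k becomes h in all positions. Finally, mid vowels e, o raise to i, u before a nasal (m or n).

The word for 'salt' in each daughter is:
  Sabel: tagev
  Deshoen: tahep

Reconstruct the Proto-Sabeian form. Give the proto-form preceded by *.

Position 5: Sabel has v, Deshoen has p. Taking the neighbouring segments as reconstructed: Sabel v could go back to *b or *v; Deshoen p could go back to *p or *b — the one source consistent with every daughter is *b.
Position 3: Sabel has g, Deshoen has h. Taking the neighbouring segments as reconstructed: Sabel g could go back to *k or *g; Deshoen h could go back to *k or *h — the one source consistent with every daughter is *k.
The remaining positions agree across the daughters. Check the candidate against every language:
Sabel: *takeb
  takeb (rule 1 does not apply)
  takeb → tageb   [intervocalic voicing]
  tageb → tagev   [unconditioned shift]
  giving Sabel tagev.
Deshoen: start from *takeb.
  rule 1 (unconditioned shift): takeb → takep
  rule 2 (unconditioned shift): takep → tahep
  rule 3: no change — tahep
  ⇒ Deshoen tahep
No other proto-form is consistent with every reflex, so the reconstruction is *takeb.

*takeb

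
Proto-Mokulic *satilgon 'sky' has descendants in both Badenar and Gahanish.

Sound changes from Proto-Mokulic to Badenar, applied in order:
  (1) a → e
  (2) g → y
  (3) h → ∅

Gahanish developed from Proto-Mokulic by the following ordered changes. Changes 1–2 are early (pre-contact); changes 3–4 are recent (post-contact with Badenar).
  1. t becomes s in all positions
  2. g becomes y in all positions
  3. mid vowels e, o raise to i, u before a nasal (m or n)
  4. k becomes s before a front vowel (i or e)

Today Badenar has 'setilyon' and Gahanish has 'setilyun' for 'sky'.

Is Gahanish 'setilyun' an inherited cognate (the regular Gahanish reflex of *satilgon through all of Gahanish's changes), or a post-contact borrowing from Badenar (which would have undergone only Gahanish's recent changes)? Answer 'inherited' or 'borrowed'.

borrowed

If inherited, *satilgon would pass through all of Gahanish's changes:
Gahanish: start from *satilgon.
  rule 1 (unconditioned shift): satilgon → sasilgon
  rule 2 (unconditioned shift): sasilgon → sasilyon
  rule 3 (pre-nasal raising): sasilyon → sasilyun
  rule 4: no change — sasilyun
  ⇒ Gahanish sasilyun
If borrowed from Badenar 'setilyon' after the early changes, it would undergo only the recent ones:
  rule 3 (pre-nasal raising): setilyon → setilyun
  rule 4 (palatalisation): no change (setilyun)
  ⇒ as a loan: setilyun
Gahanish 'setilyun' matches the loan outcome 'setilyun', not the inherited 'sasilyun' — it skipped the early Gahanish changes, so it was borrowed from Badenar.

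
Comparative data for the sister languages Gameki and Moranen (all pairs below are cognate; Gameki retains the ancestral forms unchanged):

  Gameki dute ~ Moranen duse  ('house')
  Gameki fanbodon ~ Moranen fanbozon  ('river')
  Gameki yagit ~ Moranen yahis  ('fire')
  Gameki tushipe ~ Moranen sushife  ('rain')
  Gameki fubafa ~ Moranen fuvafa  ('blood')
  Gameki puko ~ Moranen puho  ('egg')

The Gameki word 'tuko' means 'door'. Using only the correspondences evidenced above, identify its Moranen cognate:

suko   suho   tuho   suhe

tushipe ~ sushife — Gameki t corresponds to Moranen s word-initially before a back vowel.
puko ~ puho — Gameki k corresponds to Moranen h between vowels (before a back vowel).
Applying these to Gameki 'tuko':
  tuko → suko   (t→s word-initially before a back vowel)
  suko → suho   (k→h between vowels (before a back vowel))
So the Moranen cognate is 'suho'.

suho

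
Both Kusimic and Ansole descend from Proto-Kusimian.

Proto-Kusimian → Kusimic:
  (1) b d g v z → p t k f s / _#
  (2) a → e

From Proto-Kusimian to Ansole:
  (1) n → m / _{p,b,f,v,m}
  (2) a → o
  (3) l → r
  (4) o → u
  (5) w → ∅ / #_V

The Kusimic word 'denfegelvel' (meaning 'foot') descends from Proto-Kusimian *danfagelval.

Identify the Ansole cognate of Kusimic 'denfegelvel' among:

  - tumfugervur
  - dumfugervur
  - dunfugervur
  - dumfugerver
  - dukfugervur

Ansole: *danfagelval > damfagelval > domfogelvol > domfogervor > dumfugervur  (by nasal place assimilation, vowel merger, unconditioned shift, vowel merger)

dumfugervur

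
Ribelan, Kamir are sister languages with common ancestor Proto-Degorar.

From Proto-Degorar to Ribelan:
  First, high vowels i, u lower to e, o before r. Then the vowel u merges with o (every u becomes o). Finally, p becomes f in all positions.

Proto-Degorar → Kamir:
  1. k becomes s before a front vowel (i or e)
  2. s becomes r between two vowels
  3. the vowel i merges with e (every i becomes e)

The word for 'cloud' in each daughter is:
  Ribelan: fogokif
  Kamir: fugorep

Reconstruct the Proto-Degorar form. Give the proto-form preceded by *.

*fugokip

Position 7: Ribelan has f, Kamir has p. Kamir preserves p here (none of its changes turn any other segment into p), so the proto-segment is *p.
Position 2: Ribelan has o, Kamir has u. Kamir preserves u here (none of its changes turn any other segment into u), so the proto-segment is *u.
This points to *fugokip. Verify forward in each daughter:
Ribelan: *fugokip
  fugokip (rule 1 does not apply)
  fugokip → fogokip   [vowel merger]
  fogokip → fogokif   [unconditioned shift]
  giving Ribelan fogokif.
Kamir: *fugokip
  fugokip → fugosip   [palatalisation]
  fugosip → fugorip   [rhotacism]
  fugorip → fugorep   [vowel merger]
  giving Kamir fugorep.
No other proto-form is consistent with every reflex, so the reconstruction is *fugokip.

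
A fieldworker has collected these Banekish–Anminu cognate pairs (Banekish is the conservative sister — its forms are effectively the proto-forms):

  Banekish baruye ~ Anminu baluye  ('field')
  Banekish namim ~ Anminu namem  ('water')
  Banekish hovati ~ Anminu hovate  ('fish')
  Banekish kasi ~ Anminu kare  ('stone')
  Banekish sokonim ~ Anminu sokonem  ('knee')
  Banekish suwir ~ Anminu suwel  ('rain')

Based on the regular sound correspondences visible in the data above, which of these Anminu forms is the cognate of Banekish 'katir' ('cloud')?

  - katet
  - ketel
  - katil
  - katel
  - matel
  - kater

katel

suwir ~ suwel — Banekish i corresponds to Anminu e after a consonant, before r.
suwir ~ suwel — Banekish r corresponds to Anminu l word-finally.
Applying these to Banekish 'katir':
  katir → kater   (i→e after a consonant, before r)
  kater → katel   (r→l word-finally)
So the Anminu cognate is 'katel'.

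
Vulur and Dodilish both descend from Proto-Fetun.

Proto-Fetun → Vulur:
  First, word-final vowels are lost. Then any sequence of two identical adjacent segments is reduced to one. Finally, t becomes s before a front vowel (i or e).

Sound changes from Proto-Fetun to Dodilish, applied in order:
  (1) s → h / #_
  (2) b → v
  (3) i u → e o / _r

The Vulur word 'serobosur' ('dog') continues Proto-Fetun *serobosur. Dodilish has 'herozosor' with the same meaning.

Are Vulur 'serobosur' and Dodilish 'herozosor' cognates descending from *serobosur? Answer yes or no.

Derive the expected Dodilish reflex of *serobosur:
Dodilish: *serobosur
  serobosur → herobosur   [debuccalisation]
  herobosur → herovosur   [unconditioned shift]
  herovosur → herovosor   [pre-rhotic lowering]
  giving Dodilish herovosor.
The regular Dodilish reflex would be 'herovosor', but the attested form is 'herozosor'. The correspondence is irregular, so they are not cognates (the Dodilish form has a different source).

no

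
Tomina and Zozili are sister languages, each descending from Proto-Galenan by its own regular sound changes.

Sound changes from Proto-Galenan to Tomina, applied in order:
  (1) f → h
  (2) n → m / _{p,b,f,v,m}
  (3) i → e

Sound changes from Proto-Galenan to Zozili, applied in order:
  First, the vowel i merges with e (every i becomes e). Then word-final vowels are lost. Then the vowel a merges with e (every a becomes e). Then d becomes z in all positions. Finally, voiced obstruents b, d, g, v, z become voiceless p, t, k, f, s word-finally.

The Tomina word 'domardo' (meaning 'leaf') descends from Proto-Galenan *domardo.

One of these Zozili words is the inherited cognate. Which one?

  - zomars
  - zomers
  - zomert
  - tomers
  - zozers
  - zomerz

Zozili: *domardo > domard > domerd > zomerz > zomers  (by apocope, vowel merger, unconditioned shift, final devoicing)

zomers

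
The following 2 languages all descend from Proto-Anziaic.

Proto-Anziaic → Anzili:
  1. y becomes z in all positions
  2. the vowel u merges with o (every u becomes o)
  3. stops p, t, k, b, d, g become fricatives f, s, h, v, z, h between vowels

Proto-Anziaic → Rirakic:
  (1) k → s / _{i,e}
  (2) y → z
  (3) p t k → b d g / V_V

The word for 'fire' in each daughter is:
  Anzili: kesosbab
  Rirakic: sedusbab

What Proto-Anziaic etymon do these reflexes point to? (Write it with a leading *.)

*ketusbab

Position 3: Anzili has s, Rirakic has d. Taking the neighbouring segments as reconstructed: Anzili s could go back to *t or *s; Rirakic d could go back to *t or *d — the one source consistent with every daughter is *t.
Position 4: Anzili has o, Rirakic has u. Rirakic preserves u here (none of its changes turn any other segment into u), so the proto-segment is *u.
Position 1: Anzili has k, Rirakic has s. Anzili preserves k here (none of its changes turn any other segment into k), so the proto-segment is *k.
The remaining positions agree across the daughters. Check the candidate against every language:
Anzili: *ketusbab
  ketusbab (rule 1 does not apply)
  ketusbab → ketosbab   [vowel merger]
  ketosbab → kesosbab   [intervocalic lenition]
  giving Anzili kesosbab.
Rirakic: *ketusbab
  ketusbab → setusbab   [palatalisation]
  setusbab (rule 2 does not apply)
  setusbab → sedusbab   [intervocalic voicing]
  giving Rirakic sedusbab.
*ketusbab is the unique common source.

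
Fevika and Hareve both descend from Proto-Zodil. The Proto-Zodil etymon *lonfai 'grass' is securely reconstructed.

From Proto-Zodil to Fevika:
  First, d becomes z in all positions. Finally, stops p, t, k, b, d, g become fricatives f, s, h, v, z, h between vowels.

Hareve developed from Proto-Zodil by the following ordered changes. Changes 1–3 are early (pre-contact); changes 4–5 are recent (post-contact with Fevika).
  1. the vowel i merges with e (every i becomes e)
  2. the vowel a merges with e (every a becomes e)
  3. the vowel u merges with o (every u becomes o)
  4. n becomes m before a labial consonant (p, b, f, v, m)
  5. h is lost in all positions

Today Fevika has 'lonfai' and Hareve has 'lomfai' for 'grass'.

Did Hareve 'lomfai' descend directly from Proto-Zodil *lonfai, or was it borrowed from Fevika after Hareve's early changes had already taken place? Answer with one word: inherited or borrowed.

If inherited, *lonfai would pass through all of Hareve's changes:
Hareve: start from *lonfai.
  rule 1 (vowel merger): lonfai → lonfae
  rule 2 (vowel merger): lonfae → lonfee
  rule 3: no change — lonfee
  rule 4 (nasal place assimilation): lonfee → lomfee
  rule 5: no change — lomfee
  ⇒ Hareve lomfee
If borrowed from Fevika 'lonfai' after the early changes, it would undergo only the recent ones:
  rule 4 (nasal place assimilation): lonfai → lomfai
  rule 5 (h-loss): no change (lomfai)
  ⇒ as a loan: lomfai
Hareve 'lomfai' matches the loan outcome 'lomfai', not the inherited 'lomfee' — it skipped the early Hareve changes, so it was borrowed from Fevika.

borrowed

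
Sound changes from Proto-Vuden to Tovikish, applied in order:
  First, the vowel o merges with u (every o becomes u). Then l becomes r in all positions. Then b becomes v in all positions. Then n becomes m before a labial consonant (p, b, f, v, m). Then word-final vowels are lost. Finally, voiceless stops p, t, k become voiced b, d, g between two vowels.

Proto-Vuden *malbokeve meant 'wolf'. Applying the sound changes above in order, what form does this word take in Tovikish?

Tovikish: *malbokeve > malbukeve > marbukeve > marvukeve > marvukev > marvugev  (by vowel merger, unconditioned shift, unconditioned shift, apocope, intervocalic voicing)

marvugev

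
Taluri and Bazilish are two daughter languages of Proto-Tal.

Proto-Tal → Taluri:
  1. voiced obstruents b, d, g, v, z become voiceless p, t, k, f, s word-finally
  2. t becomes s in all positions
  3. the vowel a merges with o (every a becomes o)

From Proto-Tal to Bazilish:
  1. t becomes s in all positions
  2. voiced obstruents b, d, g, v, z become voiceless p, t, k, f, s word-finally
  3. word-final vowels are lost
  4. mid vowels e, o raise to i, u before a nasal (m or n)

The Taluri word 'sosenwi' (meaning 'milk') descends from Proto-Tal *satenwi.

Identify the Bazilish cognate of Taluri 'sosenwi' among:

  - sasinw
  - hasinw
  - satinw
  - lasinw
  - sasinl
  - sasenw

sasinw

Bazilish: *satenwi > sasenwi > sasenw > sasinw  (by unconditioned shift, apocope, pre-nasal raising)
Among the options, 'sasinw' alone shows every Bazilish change applied in order.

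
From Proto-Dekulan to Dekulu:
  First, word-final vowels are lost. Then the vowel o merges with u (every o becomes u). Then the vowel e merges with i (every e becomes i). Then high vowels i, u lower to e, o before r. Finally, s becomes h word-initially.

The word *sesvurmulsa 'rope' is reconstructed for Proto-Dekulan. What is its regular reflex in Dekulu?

Dekulu: *sesvurmulsa > sesvurmuls > sisvurmuls > sisvormuls > hisvormuls  (by apocope, vowel merger, pre-rhotic lowering, debuccalisation)

hisvormuls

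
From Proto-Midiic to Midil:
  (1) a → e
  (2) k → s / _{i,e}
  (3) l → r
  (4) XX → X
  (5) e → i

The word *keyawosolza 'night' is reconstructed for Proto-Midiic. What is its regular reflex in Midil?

siyiwosorzi

Midil: *keyawosolza
  keyawosolza → keyewosolze   [vowel merger]
  keyewosolze → seyewosolze   [palatalisation]
  seyewosolze → seyewosorze   [unconditioned shift]
  seyewosorze (rule 4 does not apply)
  seyewosorze → siyiwosorzi   [vowel merger]
  giving Midil siyiwosorzi.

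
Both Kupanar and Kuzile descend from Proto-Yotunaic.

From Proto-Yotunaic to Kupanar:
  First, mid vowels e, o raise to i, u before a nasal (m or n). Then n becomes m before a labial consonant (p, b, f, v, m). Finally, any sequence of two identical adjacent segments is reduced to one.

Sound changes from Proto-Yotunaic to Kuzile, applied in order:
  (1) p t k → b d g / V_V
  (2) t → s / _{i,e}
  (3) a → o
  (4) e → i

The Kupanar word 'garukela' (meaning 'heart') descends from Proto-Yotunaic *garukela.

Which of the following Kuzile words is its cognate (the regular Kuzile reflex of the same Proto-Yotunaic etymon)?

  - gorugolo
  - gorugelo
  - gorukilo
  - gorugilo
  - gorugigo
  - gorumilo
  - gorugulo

Kuzile: start from *garukela.
  rule 1 (intervocalic voicing): garukela → garugela
  rule 2: no change — garugela
  rule 3 (vowel merger): garugela → gorugelo
  rule 4 (vowel merger): gorugelo → gorugilo
  ⇒ Kuzile gorugilo
Among the options, 'gorugilo' alone shows every Kuzile change applied in order.

gorugilo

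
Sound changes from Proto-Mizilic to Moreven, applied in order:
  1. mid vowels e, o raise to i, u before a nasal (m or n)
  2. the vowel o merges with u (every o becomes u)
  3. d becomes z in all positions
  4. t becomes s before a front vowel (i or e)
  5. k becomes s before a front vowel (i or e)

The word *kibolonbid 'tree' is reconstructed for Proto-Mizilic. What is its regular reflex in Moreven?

Moreven: *kibolonbid > kibolunbid > kibulunbid > kibulunbiz > sibulunbiz  (by pre-nasal raising, vowel merger, unconditioned shift, palatalisation)

sibulunbiz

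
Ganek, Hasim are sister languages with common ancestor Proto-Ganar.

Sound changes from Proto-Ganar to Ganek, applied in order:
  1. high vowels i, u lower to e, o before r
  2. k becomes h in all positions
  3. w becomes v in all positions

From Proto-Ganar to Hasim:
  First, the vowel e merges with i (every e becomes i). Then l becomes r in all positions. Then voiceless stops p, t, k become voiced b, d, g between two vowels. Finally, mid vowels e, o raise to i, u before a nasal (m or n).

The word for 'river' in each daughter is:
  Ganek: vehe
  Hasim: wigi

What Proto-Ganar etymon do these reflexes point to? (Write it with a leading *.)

Position 1: Ganek has v, Hasim has w. Hasim preserves w here (none of its changes turn any other segment into w), so the proto-segment is *w.
Position 3: Ganek has h, Hasim has g. Taking the neighbouring segments as reconstructed: Ganek h could go back to *k or *h; Hasim g could go back to *k or *g — the one source consistent with every daughter is *k.
Position 4: Ganek has e, Hasim has i. Taking the neighbouring segments as reconstructed: Ganek e can only go back to *e; Hasim i could go back to *e or *i — the one source consistent with every daughter is *e.
This points to *weke. Verify forward in each daughter:
Ganek: *weke > wehe > vehe  (by unconditioned shift, unconditioned shift)
Hasim: *weke > wiki > wigi  (by vowel merger, intervocalic voicing)
Only *weke yields all of Ganek vehe, Hasim wigi.

*weke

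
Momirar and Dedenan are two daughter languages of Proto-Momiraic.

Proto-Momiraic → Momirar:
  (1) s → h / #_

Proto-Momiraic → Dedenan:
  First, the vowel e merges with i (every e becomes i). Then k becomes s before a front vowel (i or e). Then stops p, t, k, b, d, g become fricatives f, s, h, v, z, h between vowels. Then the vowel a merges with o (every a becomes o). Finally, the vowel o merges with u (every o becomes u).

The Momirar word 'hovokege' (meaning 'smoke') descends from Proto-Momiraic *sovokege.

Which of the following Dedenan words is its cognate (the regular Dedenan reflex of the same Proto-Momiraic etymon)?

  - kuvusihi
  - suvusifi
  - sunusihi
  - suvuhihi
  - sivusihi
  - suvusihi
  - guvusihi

Dedenan: start from *sovokege.
  rule 1 (vowel merger): sovokege → sovokigi
  rule 2 (palatalisation): sovokigi → sovosigi
  rule 3 (intervocalic lenition): sovosigi → sovosihi
  rule 4: no change — sovosihi
  rule 5 (vowel merger): sovosihi → suvusihi
  ⇒ Dedenan suvusihi
Only 'suvusihi' matches the regular Dedenan development of *sovokege.

suvusihi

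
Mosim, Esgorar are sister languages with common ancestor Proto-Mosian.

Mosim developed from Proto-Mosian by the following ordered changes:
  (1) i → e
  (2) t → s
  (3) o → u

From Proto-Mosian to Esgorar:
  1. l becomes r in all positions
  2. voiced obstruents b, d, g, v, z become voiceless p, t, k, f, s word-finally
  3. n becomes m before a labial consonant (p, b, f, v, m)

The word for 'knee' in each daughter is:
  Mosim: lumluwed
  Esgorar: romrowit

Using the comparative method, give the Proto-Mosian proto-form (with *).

Position 8: Mosim has d, Esgorar has t. Mosim preserves d here (none of its changes turn any other segment into d), so the proto-segment is *d.
Position 7: Mosim has e, Esgorar has i. Esgorar preserves i here (none of its changes turn any other segment into i), so the proto-segment is *i.
Verify the candidate proto-form against each daughter:
Mosim: start from *lomlowid.
  rule 1 (vowel merger): lomlowid → lomlowed
  rule 2: no change — lomlowed
  rule 3 (vowel merger): lomlowed → lumluwed
  ⇒ Mosim lumluwed
Esgorar: start from *lomlowid.
  rule 1 (unconditioned shift): lomlowid → romrowid
  rule 2 (final devoicing): romrowid → romrowit
  rule 3: no change — romrowit
  ⇒ Esgorar romrowit
*lomlowid is the unique common source.

*lomlowid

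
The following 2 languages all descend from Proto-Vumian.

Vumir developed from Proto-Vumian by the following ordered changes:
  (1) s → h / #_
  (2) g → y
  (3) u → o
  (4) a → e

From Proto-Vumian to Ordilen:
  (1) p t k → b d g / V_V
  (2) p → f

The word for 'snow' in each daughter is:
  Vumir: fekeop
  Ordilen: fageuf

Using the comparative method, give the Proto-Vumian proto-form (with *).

Position 5: Vumir has o, Ordilen has u. Ordilen preserves u here (none of its changes turn any other segment into u), so the proto-segment is *u.
Position 3: Vumir has k, Ordilen has g. Vumir preserves k here (none of its changes turn any other segment into k), so the proto-segment is *k.
Verify the candidate proto-form against each daughter:
Vumir: start from *fakeup.
  rule 1: no change — fakeup
  rule 2: no change — fakeup
  rule 3 (vowel merger): fakeup → fakeop
  rule 4 (vowel merger): fakeop → fekeop
  ⇒ Vumir fekeop
Ordilen: start from *fakeup.
  rule 1 (intervocalic voicing): fakeup → fageup
  rule 2 (unconditioned shift): fageup → fageuf
  ⇒ Ordilen fageuf
Only *fakeup yields all of Vumir fekeop, Ordilen fageuf.

*fakeup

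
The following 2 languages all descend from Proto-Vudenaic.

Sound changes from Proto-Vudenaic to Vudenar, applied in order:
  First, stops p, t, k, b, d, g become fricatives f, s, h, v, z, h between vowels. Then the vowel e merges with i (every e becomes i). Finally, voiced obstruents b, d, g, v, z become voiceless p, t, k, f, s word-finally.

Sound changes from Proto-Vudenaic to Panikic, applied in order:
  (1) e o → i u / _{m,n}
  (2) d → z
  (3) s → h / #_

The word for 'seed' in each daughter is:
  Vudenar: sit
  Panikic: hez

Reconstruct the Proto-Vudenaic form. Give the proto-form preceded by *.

Position 1: Vudenar has s, Panikic has h. Taking the neighbouring segments as reconstructed: Vudenar s can only go back to *s; Panikic h could go back to *s or *h — the one source consistent with every daughter is *s.
Position 3: Vudenar has t, Panikic has z. Taking the neighbouring segments as reconstructed: Vudenar t could go back to *t or *d; Panikic z could go back to *d or *z — the one source consistent with every daughter is *d.
Continuing position by position gives *sed; check it forward:
Vudenar: start from *sed.
  rule 1: no change — sed
  rule 2 (vowel merger): sed → sid
  rule 3 (final devoicing): sid → sit
  ⇒ Vudenar sit
Panikic: *sed > sez > hez  (by unconditioned shift, debuccalisation)
No other proto-form is consistent with every reflex, so the reconstruction is *sed.

*sed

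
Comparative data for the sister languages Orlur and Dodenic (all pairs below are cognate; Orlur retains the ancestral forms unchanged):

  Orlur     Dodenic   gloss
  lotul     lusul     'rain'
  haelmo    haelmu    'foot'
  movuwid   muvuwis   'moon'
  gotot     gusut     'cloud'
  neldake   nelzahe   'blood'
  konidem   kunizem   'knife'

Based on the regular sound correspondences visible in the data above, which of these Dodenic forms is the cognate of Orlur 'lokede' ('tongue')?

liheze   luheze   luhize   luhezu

lotul ~ lusul, gotot ~ gusut — Orlur o corresponds to Dodenic u after a consonant, before a consonant other than r, m, n, p, b, f, v.
neldake ~ nelzahe — Orlur k corresponds to Dodenic h between vowels (before a front vowel).
konidem ~ kunizem — Orlur d corresponds to Dodenic z between vowels (before a front vowel).
Applying these to Orlur 'lokede':
  lokede → lukede   (o→u after a consonant, before a consonant other than r, m, n, p, b, f, v)
  lukede → luhede   (k→h between vowels (before a front vowel))
  luhede → luheze   (d→z between vowels (before a front vowel))
So the Dodenic cognate is 'luheze'.

luheze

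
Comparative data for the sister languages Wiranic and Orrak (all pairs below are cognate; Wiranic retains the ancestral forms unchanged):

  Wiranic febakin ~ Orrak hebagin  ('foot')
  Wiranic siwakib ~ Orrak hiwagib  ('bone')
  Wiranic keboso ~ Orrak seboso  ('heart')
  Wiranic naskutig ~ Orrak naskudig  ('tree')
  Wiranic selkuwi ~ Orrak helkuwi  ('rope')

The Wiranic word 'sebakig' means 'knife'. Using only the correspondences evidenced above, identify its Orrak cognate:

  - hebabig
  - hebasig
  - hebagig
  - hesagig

hebagig

selkuwi ~ helkuwi — Wiranic s corresponds to Orrak h word-initially before a front vowel.
febakin ~ hebagin, siwakib ~ hiwagib — Wiranic k corresponds to Orrak g between vowels (before a front vowel).
Applying these to Wiranic 'sebakig':
  sebakig → hebakig   (s→h word-initially before a front vowel)
  hebakig → hebagig   (k→g between vowels (before a front vowel))
So the Orrak cognate is 'hebagig'.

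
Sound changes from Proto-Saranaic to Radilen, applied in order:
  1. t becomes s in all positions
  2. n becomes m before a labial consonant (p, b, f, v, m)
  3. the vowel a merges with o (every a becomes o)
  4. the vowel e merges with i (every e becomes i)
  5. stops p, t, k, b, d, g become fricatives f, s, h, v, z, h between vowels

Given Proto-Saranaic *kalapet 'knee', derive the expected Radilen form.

kolofis

Radilen: start from *kalapet.
  rule 1 (unconditioned shift): kalapet → kalapes
  rule 2: no change — kalapes
  rule 3 (vowel merger): kalapes → kolopes
  rule 4 (vowel merger): kolopes → kolopis
  rule 5 (intervocalic lenition): kolopis → kolofis
  ⇒ Radilen kolofis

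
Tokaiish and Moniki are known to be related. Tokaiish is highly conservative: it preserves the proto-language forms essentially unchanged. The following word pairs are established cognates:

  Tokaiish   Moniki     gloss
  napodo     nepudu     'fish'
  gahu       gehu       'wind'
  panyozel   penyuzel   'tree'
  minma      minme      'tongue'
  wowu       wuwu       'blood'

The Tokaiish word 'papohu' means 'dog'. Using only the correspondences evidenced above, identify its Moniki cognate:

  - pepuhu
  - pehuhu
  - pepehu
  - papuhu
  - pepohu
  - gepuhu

napodo ~ nepudu — Tokaiish a corresponds to Moniki e after a consonant, before a labial obstruent.
napodo ~ nepudu, panyozel ~ penyuzel — Tokaiish o corresponds to Moniki u after a consonant, before a consonant other than r, m, n, p, b, f, v.
Applying these to Tokaiish 'papohu':
  papohu → pepohu   (a→e after a consonant, before a labial obstruent)
  pepohu → pepuhu   (o→u after a consonant, before a consonant other than r, m, n, p, b, f, v)
So the Moniki cognate is 'pepuhu'.

pepuhu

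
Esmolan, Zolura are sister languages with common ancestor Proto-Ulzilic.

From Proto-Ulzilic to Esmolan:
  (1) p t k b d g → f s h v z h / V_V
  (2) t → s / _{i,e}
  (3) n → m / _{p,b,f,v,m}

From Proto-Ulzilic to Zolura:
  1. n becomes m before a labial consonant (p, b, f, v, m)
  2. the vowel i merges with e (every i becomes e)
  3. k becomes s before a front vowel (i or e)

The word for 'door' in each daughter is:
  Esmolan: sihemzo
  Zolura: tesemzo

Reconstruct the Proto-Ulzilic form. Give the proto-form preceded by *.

*tikemzo

Position 2: Esmolan has i, Zolura has e. Esmolan preserves i here (none of its changes turn any other segment into i), so the proto-segment is *i.
Position 3: Esmolan has h, Zolura has s. Taking the neighbouring segments as reconstructed: Esmolan h could go back to *k or *g or *h; Zolura s could go back to *k or *s — the one source consistent with every daughter is *k.
Position 1: Esmolan has s, Zolura has t. Zolura preserves t here (none of its changes turn any other segment into t), so the proto-segment is *t.
The remaining positions agree across the daughters. Check the candidate against every language:
Esmolan: *tikemzo > tihemzo > sihemzo  (by intervocalic lenition, palatalisation)
Zolura: start from *tikemzo.
  rule 1: no change — tikemzo
  rule 2 (vowel merger): tikemzo → tekemzo
  rule 3 (palatalisation): tekemzo → tesemzo
  ⇒ Zolura tesemzo
*tikemzo is the unique common source.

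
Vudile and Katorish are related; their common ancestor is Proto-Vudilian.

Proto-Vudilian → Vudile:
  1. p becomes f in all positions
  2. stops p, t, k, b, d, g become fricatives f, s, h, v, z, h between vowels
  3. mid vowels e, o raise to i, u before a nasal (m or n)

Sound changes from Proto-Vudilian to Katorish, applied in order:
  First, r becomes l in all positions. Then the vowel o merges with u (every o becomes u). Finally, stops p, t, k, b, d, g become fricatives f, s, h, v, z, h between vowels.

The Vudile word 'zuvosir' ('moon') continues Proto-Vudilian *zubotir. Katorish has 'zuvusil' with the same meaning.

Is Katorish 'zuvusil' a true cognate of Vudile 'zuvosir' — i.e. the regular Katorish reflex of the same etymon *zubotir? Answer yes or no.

yes

Derive the expected Katorish reflex of *zubotir:
Katorish: *zubotir
  zubotir → zubotil   [unconditioned shift]
  zubotil → zubutil   [vowel merger]
  zubutil → zuvusil   [intervocalic lenition]
  giving Katorish zuvusil.
Katorish 'zuvusil' matches the regular reflex exactly, so the pair is cognate.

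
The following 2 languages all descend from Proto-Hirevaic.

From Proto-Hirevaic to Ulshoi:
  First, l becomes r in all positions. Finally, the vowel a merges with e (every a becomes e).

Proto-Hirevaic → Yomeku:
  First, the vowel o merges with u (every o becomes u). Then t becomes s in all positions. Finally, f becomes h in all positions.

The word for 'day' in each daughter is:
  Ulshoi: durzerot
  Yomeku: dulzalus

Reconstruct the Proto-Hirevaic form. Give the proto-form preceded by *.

*dulzalot

Position 7: Ulshoi has o, Yomeku has u. Ulshoi preserves o here (none of its changes turn any other segment into o), so the proto-segment is *o.
Position 3: Ulshoi has r, Yomeku has l. Yomeku preserves l here (none of its changes turn any other segment into l), so the proto-segment is *l.
Position 8: Ulshoi has t, Yomeku has s. Ulshoi preserves t here (none of its changes turn any other segment into t), so the proto-segment is *t.
This points to *dulzalot. Verify forward in each daughter:
Ulshoi: *dulzalot
  dulzalot → durzarot   [unconditioned shift]
  durzarot → durzerot   [vowel merger]
  giving Ulshoi durzerot.
Yomeku: *dulzalot
  dulzalot → dulzalut   [vowel merger]
  dulzalut → dulzalus   [unconditioned shift]
  dulzalus (rule 3 does not apply)
  giving Yomeku dulzalus.
*dulzalot is the unique common source.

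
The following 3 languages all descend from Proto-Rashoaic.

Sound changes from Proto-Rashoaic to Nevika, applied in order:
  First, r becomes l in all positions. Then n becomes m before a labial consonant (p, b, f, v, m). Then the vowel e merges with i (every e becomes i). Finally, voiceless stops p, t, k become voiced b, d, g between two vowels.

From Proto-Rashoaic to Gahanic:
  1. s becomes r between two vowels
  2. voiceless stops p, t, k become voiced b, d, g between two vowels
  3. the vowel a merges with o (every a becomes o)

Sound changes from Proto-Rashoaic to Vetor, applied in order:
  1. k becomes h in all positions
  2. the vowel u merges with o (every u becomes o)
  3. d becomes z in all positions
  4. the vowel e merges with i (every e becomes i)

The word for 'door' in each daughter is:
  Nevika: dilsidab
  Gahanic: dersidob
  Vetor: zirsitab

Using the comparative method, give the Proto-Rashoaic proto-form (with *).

*dersitab

Position 7: Nevika has a, Gahanic has o, Vetor has a. Nevika preserves a here (none of its changes turn any other segment into a), so the proto-segment is *a.
Position 6: Nevika has d, Gahanic has d, Vetor has t. Vetor preserves t here (none of its changes turn any other segment into t), so the proto-segment is *t.
Position 2: Nevika has i, Gahanic has e, Vetor has i. Gahanic preserves e here (none of its changes turn any other segment into e), so the proto-segment is *e.
Verify the candidate proto-form against each daughter:
Nevika: *dersitab
  dersitab → delsitab   [unconditioned shift]
  delsitab (rule 2 does not apply)
  delsitab → dilsitab   [vowel merger]
  dilsitab → dilsidab   [intervocalic voicing]
  giving Nevika dilsidab.
Gahanic: *dersitab > dersidab > dersidob  (by intervocalic voicing, vowel merger)
Vetor: *dersitab > zersitab > zirsitab  (by unconditioned shift, vowel merger)
No other proto-form is consistent with every reflex, so the reconstruction is *dersitab.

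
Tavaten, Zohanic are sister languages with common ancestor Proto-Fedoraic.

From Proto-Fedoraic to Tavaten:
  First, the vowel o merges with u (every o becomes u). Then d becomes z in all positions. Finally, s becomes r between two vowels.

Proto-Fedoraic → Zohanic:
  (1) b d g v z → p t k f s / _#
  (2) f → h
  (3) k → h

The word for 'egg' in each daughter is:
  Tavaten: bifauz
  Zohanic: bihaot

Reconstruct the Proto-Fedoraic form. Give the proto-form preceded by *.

Position 3: Tavaten has f, Zohanic has h. Tavaten preserves f here (none of its changes turn any other segment into f), so the proto-segment is *f.
Position 5: Tavaten has u, Zohanic has o. Zohanic preserves o here (none of its changes turn any other segment into o), so the proto-segment is *o.
This points to *bifaod. Verify forward in each daughter:
Tavaten: start from *bifaod.
  rule 1 (vowel merger): bifaod → bifaud
  rule 2 (unconditioned shift): bifaud → bifauz
  rule 3: no change — bifauz
  ⇒ Tavaten bifauz
Zohanic: start from *bifaod.
  rule 1 (final devoicing): bifaod → bifaot
  rule 2 (unconditioned shift): bifaot → bihaot
  rule 3: no change — bihaot
  ⇒ Zohanic bihaot
*bifaod is the unique common source.

*bifaod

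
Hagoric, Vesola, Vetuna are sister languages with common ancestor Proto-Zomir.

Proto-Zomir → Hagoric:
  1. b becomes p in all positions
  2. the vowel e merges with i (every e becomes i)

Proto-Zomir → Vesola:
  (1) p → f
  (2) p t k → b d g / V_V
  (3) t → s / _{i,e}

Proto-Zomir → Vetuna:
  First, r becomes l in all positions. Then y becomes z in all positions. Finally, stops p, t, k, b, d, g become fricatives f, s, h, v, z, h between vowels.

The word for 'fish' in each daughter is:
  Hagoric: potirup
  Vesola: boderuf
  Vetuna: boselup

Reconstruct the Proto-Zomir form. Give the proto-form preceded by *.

Position 1: Hagoric has p, Vesola has b, Vetuna has b. Vesola preserves b here (none of its changes turn any other segment into b), so the proto-segment is *b.
Position 7: Hagoric has p, Vesola has f, Vetuna has p. Vetuna preserves p here (none of its changes turn any other segment into p), so the proto-segment is *p.
Position 3: Hagoric has t, Vesola has d, Vetuna has s. Hagoric preserves t here (none of its changes turn any other segment into t), so the proto-segment is *t.
This points to *boterup. Verify forward in each daughter:
Hagoric: *boterup
  boterup → poterup   [unconditioned shift]
  poterup → potirup   [vowel merger]
  giving Hagoric potirup.
Vesola: *boterup > boteruf > boderuf  (by unconditioned shift, intervocalic voicing)
Vetuna: *boterup
  boterup → botelup   [unconditioned shift]
  botelup (rule 2 does not apply)
  botelup → boselup   [intervocalic lenition]
  giving Vetuna boselup.
*boterup is the unique common source.

*boterup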